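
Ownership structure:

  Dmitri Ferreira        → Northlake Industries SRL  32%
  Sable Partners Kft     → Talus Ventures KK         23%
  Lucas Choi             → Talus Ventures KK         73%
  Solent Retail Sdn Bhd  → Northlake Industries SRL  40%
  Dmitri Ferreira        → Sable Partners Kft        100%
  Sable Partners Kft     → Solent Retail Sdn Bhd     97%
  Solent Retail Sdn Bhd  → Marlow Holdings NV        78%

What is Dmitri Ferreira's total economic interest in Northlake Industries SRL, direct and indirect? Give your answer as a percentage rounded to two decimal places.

70.80%

Dmitri reaches Northlake along 2 paths.
Direct stake: 32% = 32%.
Via Sable → Solent: 100% × 97% × 40% = 38.8%.
Total: 32% + 38.8% = 70.8%.
Rounded: 70.80%.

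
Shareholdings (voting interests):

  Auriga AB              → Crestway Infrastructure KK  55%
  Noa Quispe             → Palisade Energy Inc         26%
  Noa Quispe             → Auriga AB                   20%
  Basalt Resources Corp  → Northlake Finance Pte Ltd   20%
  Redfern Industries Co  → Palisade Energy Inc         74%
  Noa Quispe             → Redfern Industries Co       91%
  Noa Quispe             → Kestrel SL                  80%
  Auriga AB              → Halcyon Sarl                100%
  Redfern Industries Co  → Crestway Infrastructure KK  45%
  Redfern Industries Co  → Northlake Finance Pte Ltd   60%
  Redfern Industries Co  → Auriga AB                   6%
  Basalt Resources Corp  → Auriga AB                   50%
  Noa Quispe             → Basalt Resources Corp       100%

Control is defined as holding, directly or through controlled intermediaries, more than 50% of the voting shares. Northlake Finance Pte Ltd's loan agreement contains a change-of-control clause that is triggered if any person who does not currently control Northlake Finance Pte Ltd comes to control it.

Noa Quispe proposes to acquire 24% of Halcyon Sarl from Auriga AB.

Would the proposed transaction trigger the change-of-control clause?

The purchase adds only to Noa's holdings (Auriga's stake shrinks), so Noa is the only person who could newly come to control Northlake.
Noa holds 91% of Redfern, so Noa controls Redfern.
Noa holds 100% of Basalt, so Noa controls Basalt.
Redfern and Basalt together hold 60% + 20% = 80% of Northlake, so Noa controls Northlake.
So Noa already controls Northlake before the transaction.
After the purchase, Noa holds 24% of Halcyon directly, and Auriga's stake falls to 76%.
Noa controlled Northlake already, so this is not a new person acquiring control; every other person's position is unchanged or reduced.
No new person acquires control, so the clause is not triggered.

No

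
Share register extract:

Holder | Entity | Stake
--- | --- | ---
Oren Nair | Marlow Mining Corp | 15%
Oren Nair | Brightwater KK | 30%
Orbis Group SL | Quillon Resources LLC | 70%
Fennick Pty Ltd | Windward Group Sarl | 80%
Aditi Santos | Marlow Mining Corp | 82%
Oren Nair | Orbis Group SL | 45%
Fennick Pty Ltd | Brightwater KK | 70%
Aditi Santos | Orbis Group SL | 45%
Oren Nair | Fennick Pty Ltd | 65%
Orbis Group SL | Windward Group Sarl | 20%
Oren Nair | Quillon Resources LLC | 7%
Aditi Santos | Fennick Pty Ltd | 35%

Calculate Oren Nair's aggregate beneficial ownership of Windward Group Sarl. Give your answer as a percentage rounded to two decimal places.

Oren reaches Windward along 2 paths.
Via Orbis: 45% × 20% = 9%.
Via Fennick: 65% × 80% = 52%.
Total: 9% + 52% = 61%.
Rounded: 61.00%.

61.00%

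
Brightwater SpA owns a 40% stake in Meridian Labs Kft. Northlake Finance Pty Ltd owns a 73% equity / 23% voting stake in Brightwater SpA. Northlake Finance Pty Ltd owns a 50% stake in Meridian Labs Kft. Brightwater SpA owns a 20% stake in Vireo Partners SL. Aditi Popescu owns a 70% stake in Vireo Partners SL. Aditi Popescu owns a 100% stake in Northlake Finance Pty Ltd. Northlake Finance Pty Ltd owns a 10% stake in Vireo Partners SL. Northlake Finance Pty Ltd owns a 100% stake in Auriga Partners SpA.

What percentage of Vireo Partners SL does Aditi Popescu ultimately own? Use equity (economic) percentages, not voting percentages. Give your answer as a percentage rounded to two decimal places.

Aditi reaches Vireo along 3 paths.
Via Northlake → Brightwater: 100% × 73% × 20% = 14.6%.
Direct stake: 70% = 70%.
Via Northlake: 100% × 10% = 10%.
Total: 14.6% + 70% + 10% = 94.6%.
Rounded: 94.60%.

94.60%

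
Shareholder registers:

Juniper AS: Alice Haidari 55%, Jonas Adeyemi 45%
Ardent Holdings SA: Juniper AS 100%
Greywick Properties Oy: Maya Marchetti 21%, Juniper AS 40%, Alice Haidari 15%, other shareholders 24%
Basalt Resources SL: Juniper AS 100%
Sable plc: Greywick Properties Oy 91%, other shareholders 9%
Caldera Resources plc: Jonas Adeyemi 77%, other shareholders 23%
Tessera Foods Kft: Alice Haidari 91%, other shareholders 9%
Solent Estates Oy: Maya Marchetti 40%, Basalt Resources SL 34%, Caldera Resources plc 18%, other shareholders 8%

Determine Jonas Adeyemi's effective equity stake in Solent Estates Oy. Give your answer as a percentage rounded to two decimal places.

29.16%

Jonas reaches Solent along 2 paths.
Via Juniper → Basalt: 45% × 100% × 34% = 15.3%.
Via Caldera: 77% × 18% = 13.86%.
Total: 15.3% + 13.86% = 29.16%.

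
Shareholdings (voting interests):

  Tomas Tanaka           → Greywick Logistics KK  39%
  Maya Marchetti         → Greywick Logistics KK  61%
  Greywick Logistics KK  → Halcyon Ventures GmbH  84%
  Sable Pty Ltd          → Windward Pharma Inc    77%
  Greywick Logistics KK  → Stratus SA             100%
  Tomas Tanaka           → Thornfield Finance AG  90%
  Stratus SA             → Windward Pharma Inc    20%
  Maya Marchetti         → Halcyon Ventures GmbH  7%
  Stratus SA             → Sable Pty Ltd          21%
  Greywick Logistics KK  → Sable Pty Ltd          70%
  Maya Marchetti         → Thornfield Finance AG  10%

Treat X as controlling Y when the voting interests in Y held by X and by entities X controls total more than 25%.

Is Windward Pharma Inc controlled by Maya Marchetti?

Yes

Maya holds 61% of Greywick, so Maya controls Greywick.
Greywick holds 100% of Stratus, so Maya controls Stratus.
Greywick and Stratus together hold 70% + 21% = 91% of Sable, so Maya controls Sable.
Sable and Stratus together hold 77% + 20% = 97% of Windward, so Maya controls Windward.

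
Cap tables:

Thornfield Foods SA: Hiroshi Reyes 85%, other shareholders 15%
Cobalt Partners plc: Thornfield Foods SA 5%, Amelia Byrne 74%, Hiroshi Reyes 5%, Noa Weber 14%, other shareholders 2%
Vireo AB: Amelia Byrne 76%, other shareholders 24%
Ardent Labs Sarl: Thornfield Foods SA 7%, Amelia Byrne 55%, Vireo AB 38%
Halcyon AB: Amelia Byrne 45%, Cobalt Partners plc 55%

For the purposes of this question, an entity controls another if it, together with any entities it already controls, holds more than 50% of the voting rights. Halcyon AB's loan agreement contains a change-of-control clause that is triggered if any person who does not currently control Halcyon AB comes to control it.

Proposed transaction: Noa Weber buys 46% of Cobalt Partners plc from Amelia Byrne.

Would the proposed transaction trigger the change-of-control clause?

The purchase adds only to Noa's holdings (Amelia's stake shrinks), so Noa is the only person who could newly come to control Halcyon.
Noa's largest direct stake is 14% in Cobalt, which does not meet the threshold, so Noa controls no company.
Neither Noa nor any entity Noa controls holds any voting interest in Halcyon.
So before the transaction, Noa does not control Halcyon.
After the purchase, Noa's direct stake in Cobalt rises to 14% + 46% = 60%, and Amelia's stake falls to 28%.
Noa holds 60% of Cobalt, so Noa controls Cobalt.
Cobalt holds 55% of Halcyon, so Noa controls Halcyon.
Noa did not control Halcyon before and does after, so the clause is triggered.

Yes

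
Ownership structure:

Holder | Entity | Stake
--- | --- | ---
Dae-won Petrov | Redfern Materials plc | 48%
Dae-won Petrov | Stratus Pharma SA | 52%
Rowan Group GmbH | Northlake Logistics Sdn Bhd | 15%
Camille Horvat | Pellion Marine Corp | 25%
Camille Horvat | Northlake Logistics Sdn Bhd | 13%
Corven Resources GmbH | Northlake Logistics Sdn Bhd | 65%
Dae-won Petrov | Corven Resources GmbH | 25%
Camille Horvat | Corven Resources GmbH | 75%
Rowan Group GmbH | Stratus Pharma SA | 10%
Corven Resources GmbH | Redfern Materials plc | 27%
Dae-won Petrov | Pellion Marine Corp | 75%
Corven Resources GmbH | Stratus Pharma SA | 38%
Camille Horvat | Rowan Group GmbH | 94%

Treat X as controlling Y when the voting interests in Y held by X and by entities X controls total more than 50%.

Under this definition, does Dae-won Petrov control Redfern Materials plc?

Dae-won holds 75% of Pellion, so Dae-won controls Pellion.
Dae-won holds 52% of Stratus, so Dae-won controls Stratus.
In Redfern, Dae-won's side holds only 48%, not > 50%.
So Dae-won does not control Redfern.

No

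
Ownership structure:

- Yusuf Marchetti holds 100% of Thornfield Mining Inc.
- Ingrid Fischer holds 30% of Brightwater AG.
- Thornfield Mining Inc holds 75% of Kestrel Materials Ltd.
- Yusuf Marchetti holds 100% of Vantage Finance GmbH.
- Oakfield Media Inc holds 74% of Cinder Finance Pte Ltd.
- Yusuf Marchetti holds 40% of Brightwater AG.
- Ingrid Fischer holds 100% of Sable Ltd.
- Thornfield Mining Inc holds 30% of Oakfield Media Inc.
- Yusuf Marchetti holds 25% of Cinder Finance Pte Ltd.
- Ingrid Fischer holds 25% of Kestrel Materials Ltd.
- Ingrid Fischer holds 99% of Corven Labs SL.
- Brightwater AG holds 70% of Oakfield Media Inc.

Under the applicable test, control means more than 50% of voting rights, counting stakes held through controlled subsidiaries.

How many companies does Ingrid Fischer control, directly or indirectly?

2

Ingrid holds 99% of Corven, so Ingrid controls Corven.
Ingrid holds 100% of Sable, so Ingrid controls Sable.
No other company's threshold is met.
Ingrid controls 2 companies.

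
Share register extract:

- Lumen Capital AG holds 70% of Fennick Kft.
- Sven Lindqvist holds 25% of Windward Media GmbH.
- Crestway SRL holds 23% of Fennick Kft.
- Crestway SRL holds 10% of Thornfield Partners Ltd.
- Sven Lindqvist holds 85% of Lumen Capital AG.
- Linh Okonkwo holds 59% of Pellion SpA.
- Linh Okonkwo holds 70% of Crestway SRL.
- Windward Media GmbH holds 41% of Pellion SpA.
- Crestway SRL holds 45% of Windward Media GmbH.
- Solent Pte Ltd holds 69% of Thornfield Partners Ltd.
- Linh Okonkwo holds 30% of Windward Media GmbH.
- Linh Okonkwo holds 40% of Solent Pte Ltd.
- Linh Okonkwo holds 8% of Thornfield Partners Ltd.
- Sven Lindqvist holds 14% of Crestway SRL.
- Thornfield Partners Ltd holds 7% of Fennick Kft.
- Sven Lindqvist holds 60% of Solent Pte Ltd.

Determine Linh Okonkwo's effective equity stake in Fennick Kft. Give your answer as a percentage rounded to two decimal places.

Linh reaches Fennick along 4 paths.
Via Thornfield: 8% × 7% = 0.56%.
Via Crestway → Thornfield: 70% × 10% × 7% = 0.49%.
Via Solent → Thornfield: 40% × 69% × 7% = 1.932%.
Via Crestway: 70% × 23% = 16.1%.
Total: 0.56% + 0.49% + 1.932% + 16.1% = 19.082%.
Rounded: 19.08%.

19.08%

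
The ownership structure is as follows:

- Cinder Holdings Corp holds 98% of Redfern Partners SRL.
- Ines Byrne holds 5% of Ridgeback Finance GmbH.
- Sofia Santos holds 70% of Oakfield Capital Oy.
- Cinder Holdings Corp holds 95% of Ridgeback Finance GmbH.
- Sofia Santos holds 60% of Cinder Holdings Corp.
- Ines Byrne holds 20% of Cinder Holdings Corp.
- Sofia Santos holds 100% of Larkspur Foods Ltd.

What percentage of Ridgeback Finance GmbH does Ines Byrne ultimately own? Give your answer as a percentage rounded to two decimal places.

24.00%

Ines reaches Ridgeback along 2 paths.
Via Cinder: 20% × 95% = 19%.
Direct stake: 5% = 5%.
Total: 19% + 5% = 24%.
Rounded: 24.00%.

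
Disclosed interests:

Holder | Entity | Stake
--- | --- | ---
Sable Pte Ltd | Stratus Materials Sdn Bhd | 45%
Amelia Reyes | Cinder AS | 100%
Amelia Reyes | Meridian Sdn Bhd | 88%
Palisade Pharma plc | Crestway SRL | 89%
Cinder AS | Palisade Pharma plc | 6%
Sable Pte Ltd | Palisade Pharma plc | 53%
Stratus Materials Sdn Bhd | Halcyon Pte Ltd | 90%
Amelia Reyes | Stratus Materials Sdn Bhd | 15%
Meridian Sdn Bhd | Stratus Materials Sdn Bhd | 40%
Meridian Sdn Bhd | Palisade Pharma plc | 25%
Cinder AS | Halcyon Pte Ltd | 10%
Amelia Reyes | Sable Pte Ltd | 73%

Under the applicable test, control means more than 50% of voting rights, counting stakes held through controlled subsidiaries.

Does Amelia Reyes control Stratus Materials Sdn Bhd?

Yes

Amelia holds 73% of Sable, so Amelia controls Sable.
Amelia holds 88% of Meridian, so Amelia controls Meridian.
Meridian and Sable and Amelia together hold 40% + 45% + 15% = 100% of Stratus, so Amelia controls Stratus.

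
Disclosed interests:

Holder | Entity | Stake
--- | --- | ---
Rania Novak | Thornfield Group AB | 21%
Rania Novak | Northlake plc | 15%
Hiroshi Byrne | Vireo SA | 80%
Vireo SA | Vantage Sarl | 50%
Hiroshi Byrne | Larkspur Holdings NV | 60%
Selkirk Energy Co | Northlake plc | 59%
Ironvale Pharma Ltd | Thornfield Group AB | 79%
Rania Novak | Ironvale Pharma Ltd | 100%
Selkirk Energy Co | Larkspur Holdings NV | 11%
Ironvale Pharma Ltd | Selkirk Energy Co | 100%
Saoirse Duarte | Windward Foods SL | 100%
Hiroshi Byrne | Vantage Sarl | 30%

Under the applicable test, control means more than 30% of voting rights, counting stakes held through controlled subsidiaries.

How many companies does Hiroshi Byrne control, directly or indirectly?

Hiroshi holds 80% of Vireo, so Hiroshi controls Vireo.
Hiroshi and Vireo together hold 30% + 50% = 80% of Vantage, so Hiroshi controls Vantage.
Hiroshi holds 60% of Larkspur, so Hiroshi controls Larkspur.
No other company's threshold is met.
Hiroshi controls 3 companies.

3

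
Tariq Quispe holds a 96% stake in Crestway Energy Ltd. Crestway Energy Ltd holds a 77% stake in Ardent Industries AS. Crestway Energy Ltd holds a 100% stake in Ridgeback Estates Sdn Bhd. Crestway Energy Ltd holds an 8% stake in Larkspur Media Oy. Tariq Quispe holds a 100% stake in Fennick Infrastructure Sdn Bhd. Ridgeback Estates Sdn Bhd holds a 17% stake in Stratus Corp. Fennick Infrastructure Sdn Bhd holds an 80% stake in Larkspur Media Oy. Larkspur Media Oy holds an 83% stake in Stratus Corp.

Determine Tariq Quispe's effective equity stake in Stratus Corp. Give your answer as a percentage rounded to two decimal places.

89.09%

Tariq reaches Stratus along 3 paths.
Via Fennick → Larkspur: 100% × 80% × 83% = 66.4%.
Via Crestway → Larkspur: 96% × 8% × 83% = 6.3744%.
Via Crestway → Ridgeback: 96% × 100% × 17% = 16.32%.
Total: 66.4% + 6.3744% + 16.32% = 89.0944%.
Rounded: 89.09%.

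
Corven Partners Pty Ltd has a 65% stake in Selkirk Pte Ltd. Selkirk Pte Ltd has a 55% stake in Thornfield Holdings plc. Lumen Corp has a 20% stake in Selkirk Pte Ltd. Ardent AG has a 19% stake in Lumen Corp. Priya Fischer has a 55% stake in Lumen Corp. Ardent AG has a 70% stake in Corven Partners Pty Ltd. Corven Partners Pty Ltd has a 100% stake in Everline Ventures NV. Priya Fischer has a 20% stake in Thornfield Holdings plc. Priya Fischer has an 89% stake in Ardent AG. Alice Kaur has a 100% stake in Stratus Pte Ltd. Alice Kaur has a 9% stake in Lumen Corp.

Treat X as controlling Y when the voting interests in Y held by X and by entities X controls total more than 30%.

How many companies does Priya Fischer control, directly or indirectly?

6

Priya holds 89% of Ardent, so Priya controls Ardent.
Ardent holds 70% of Corven, so Priya controls Corven.
Priya and Ardent together hold 55% + 19% = 74% of Lumen, so Priya controls Lumen.
Corven and Lumen together hold 65% + 20% = 85% of Selkirk, so Priya controls Selkirk.
Corven holds 100% of Everline, so Priya controls Everline.
Priya and Selkirk together hold 20% + 55% = 75% of Thornfield, so Priya controls Thornfield.
No other company's threshold is met.
Priya controls 6 companies.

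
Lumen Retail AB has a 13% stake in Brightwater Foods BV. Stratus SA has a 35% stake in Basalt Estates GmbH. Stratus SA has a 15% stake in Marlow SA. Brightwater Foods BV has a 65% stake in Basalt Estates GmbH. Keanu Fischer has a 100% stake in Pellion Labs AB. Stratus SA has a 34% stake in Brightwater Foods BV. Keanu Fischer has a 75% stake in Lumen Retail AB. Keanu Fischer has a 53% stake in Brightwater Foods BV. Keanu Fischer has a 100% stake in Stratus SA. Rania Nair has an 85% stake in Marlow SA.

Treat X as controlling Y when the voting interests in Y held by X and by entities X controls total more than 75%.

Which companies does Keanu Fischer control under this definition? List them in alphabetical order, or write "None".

Keanu holds 100% of Stratus, so Keanu controls Stratus.
Stratus and Keanu together hold 34% + 53% = 87% of Brightwater, so Keanu controls Brightwater.
Stratus and Brightwater together hold 35% + 65% = 100% of Basalt, so Keanu controls Basalt.
Keanu holds 100% of Pellion, so Keanu controls Pellion.
No other company's threshold is met.

Basalt Estates GmbH, Brightwater Foods BV, Pellion Labs AB, Stratus SA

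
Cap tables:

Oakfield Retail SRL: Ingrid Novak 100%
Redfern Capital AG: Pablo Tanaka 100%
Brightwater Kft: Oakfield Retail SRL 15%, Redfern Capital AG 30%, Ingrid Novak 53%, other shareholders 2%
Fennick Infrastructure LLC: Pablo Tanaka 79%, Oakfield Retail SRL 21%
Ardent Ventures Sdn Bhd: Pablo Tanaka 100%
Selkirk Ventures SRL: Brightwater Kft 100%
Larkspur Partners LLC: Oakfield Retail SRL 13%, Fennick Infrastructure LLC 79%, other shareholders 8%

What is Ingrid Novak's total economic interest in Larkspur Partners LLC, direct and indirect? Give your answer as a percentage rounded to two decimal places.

Ingrid reaches Larkspur along 2 paths.
Via Oakfield: 100% × 13% = 13%.
Via Oakfield → Fennick: 100% × 21% × 79% = 16.59%.
Total: 13% + 16.59% = 29.59%.

29.59%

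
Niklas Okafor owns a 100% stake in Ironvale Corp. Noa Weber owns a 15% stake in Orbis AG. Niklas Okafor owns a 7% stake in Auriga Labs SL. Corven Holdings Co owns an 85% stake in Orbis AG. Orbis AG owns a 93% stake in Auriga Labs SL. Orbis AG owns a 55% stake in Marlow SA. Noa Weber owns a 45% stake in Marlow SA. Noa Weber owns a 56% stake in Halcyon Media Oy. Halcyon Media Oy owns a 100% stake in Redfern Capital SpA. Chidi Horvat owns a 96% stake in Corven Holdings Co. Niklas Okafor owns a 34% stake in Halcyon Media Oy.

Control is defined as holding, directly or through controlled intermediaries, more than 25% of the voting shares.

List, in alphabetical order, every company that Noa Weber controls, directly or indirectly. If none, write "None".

Noa holds 56% of Halcyon, so Noa controls Halcyon.
Noa holds 45% of Marlow, so Noa controls Marlow.
Halcyon holds 100% of Redfern, so Noa controls Redfern.
No other company's threshold is met.

Halcyon Media Oy, Marlow SA, Redfern Capital SpA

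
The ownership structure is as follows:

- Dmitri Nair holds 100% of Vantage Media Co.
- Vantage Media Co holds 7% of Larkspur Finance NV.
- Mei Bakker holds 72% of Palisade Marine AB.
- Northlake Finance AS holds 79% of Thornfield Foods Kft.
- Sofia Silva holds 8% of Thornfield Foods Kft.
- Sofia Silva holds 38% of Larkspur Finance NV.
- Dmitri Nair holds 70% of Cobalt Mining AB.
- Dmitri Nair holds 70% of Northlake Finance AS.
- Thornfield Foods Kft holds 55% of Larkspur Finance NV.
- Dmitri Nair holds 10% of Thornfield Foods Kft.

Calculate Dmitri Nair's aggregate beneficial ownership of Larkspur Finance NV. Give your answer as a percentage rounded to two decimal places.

Dmitri reaches Larkspur along 3 paths.
Via Vantage: 100% × 7% = 7%.
Via Northlake → Thornfield: 70% × 79% × 55% = 30.415%.
Via Thornfield: 10% × 55% = 5.5%.
Total: 7% + 30.415% + 5.5% = 42.915%.
Rounded: 42.92%.

42.92%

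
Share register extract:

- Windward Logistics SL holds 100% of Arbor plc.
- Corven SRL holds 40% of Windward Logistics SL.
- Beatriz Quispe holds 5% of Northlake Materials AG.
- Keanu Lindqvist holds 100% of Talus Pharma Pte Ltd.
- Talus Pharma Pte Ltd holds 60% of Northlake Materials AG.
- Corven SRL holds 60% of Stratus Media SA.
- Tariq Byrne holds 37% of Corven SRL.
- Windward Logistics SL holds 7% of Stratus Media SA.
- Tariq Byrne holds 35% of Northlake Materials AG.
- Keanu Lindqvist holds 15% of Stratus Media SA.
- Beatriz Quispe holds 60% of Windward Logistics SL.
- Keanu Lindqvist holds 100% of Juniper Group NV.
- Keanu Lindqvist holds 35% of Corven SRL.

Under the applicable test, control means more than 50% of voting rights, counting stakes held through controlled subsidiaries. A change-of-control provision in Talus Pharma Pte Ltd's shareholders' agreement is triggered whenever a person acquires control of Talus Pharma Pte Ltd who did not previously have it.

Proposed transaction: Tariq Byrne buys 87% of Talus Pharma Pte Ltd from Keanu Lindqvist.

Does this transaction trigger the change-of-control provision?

The purchase adds only to Tariq's holdings (Keanu's stake shrinks), so Tariq is the only person who could newly come to control Talus.
Tariq's largest direct stake is 37% in Corven, which does not meet the threshold, so Tariq controls no company.
Neither Tariq nor any entity Tariq controls holds any voting interest in Talus.
So before the transaction, Tariq does not control Talus.
After the purchase, Tariq holds 87% of Talus directly, and Keanu's stake falls to 13%.
Tariq holds 87% of Talus, so Tariq controls Talus.
Tariq did not control Talus before and does after, so the clause is triggered.

Yes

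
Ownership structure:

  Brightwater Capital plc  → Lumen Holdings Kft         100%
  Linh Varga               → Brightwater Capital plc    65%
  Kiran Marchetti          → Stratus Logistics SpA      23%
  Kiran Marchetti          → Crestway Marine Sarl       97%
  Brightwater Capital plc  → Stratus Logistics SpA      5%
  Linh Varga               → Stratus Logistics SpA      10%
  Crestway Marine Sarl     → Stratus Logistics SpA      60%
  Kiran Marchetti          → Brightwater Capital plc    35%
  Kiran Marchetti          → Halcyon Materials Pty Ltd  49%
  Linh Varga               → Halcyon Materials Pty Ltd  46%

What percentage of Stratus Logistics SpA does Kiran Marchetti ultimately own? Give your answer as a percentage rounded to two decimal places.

Kiran reaches Stratus along 3 paths.
Direct stake: 23% = 23%.
Via Brightwater: 35% × 5% = 1.75%.
Via Crestway: 97% × 60% = 58.2%.
Total: 23% + 1.75% + 58.2% = 82.95%.

82.95%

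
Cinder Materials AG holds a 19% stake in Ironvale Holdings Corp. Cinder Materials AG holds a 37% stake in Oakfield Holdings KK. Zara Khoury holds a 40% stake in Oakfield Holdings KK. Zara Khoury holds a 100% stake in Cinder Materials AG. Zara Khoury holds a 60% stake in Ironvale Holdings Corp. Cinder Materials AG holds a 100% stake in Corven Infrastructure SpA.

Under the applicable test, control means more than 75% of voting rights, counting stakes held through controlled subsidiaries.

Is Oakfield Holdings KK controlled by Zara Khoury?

Yes

Zara holds 100% of Cinder, so Zara controls Cinder.
Zara and Cinder together hold 40% + 37% = 77% of Oakfield, so Zara controls Oakfield.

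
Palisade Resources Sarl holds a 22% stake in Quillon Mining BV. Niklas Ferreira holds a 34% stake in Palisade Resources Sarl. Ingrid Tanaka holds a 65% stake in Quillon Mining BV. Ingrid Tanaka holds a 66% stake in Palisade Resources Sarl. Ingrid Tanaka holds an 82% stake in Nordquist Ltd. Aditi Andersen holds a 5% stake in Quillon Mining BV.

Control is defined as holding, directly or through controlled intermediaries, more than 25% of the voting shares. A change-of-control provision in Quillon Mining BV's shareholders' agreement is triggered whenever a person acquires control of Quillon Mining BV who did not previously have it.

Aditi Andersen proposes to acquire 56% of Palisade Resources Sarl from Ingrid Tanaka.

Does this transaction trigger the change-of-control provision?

Yes

The purchase adds only to Aditi's holdings (Ingrid's stake shrinks), so Aditi is the only person who could newly come to control Quillon.
Aditi's largest direct stake is 5% in Quillon, which does not meet the threshold, so Aditi controls no company.
In Quillon, Aditi's side holds only 5%, not > 25%.
So before the transaction, Aditi does not control Quillon.
After the purchase, Aditi holds 56% of Palisade directly, and Ingrid's stake falls to 10%.
Aditi holds 56% of Palisade, so Aditi controls Palisade.
Palisade and Aditi together hold 22% + 5% = 27% of Quillon, so Aditi controls Quillon.
Aditi did not control Quillon before and does after, so the clause is triggered.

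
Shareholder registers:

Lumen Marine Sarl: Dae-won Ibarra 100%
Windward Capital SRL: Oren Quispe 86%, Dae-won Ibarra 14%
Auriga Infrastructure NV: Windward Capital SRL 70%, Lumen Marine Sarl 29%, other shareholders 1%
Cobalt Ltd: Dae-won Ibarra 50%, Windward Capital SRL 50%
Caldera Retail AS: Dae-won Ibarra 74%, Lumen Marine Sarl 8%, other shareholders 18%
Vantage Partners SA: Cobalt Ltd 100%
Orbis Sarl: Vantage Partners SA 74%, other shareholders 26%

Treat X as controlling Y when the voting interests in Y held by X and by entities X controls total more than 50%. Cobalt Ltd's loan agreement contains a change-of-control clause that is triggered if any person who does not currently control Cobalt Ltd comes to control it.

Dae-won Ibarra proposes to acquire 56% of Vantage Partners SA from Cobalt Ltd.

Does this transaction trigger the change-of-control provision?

The purchase adds only to Dae-won's holdings (Cobalt's stake shrinks), so Dae-won is the only person who could newly come to control Cobalt.
Dae-won holds 100% of Lumen, so Dae-won controls Lumen.
Dae-won and Lumen together hold 74% + 8% = 82% of Caldera, so Dae-won controls Caldera.
In Cobalt, Dae-won's side holds only 50%, not > 50%.
So before the transaction, Dae-won does not control Cobalt.
After the purchase, Dae-won holds 56% of Vantage directly, and Cobalt's stake falls to 44%.
Dae-won holds 56% of Vantage, so Dae-won controls Vantage.
Vantage holds 74% of Orbis, so Dae-won controls Orbis.
After the transaction, Dae-won's side holds 50% of Cobalt, not > 50%, so Dae-won still does not control Cobalt.
No new person acquires control, so the clause is not triggered.

No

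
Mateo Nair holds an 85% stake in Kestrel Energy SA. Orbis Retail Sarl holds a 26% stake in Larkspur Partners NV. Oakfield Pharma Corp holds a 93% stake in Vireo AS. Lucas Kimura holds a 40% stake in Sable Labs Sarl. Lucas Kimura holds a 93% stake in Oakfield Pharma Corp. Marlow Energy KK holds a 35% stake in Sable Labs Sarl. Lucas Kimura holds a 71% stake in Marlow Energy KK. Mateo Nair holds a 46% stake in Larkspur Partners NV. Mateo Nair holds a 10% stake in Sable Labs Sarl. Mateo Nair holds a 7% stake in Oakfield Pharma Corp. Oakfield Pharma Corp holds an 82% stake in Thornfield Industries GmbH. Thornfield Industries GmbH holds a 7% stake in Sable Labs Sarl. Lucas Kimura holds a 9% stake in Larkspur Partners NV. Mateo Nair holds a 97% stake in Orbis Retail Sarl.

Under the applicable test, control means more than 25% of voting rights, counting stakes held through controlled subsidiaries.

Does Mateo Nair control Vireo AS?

No

Mateo holds 97% of Orbis, so Mateo controls Orbis.
Mateo holds 85% of Kestrel, so Mateo controls Kestrel.
Mateo and Orbis together hold 46% + 26% = 72% of Larkspur, so Mateo controls Larkspur.
Neither Mateo nor any entity Mateo controls holds any voting interest in Vireo.
So Mateo does not control Vireo.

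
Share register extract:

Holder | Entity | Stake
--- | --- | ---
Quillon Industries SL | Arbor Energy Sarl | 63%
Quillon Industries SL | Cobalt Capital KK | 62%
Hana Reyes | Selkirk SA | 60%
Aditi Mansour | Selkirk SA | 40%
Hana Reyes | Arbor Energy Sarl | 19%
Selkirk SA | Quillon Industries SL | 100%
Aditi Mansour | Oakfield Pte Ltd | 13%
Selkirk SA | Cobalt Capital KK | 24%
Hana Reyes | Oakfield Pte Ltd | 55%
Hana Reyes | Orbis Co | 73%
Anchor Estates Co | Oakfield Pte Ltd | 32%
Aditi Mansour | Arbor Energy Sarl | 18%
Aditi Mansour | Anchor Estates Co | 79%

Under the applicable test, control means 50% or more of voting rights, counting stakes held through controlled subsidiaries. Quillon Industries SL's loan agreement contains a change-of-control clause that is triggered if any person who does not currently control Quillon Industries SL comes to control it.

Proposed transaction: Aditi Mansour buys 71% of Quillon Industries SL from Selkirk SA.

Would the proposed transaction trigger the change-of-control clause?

The purchase adds only to Aditi's holdings (Selkirk's stake shrinks), so Aditi is the only person who could newly come to control Quillon.
Aditi holds 79% of Anchor, so Aditi controls Anchor.
Neither Aditi nor any entity Aditi controls holds any voting interest in Quillon.
So before the transaction, Aditi does not control Quillon.
After the purchase, Aditi holds 71% of Quillon directly, and Selkirk's stake falls to 29%.
Aditi holds 71% of Quillon, so Aditi controls Quillon.
Aditi did not control Quillon before and does after, so the clause is triggered.

Yes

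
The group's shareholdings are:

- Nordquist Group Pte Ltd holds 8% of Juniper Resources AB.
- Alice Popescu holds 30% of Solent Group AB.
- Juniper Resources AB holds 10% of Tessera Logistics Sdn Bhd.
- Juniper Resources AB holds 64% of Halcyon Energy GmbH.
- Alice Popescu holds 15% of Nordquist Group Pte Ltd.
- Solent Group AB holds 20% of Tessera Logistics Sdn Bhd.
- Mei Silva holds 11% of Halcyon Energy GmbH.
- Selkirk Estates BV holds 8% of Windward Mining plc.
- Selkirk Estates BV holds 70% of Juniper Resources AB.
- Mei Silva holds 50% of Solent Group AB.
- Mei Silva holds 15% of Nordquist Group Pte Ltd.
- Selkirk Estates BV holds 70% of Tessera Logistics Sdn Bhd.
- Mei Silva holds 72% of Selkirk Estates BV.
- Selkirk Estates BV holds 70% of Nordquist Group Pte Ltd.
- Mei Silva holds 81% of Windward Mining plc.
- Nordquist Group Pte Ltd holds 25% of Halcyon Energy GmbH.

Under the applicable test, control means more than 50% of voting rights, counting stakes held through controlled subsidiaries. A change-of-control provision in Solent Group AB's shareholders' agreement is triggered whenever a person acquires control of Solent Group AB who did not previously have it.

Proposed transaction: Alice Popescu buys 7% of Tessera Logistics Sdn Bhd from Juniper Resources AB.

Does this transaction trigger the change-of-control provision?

The purchase adds only to Alice's holdings (Juniper's stake shrinks), so Alice is the only person who could newly come to control Solent.
Alice's largest direct stake is 30% in Solent, which does not meet the threshold, so Alice controls no company.
In Solent, Alice's side holds only 30%, not > 50%.
So before the transaction, Alice does not control Solent.
After the purchase, Alice holds 7% of Tessera directly, and Juniper's stake falls to 3%.
Alice's side now holds 7% of Tessera, not > 50%, so Alice still does not control Tessera.
After the transaction, Alice's side holds 30% of Solent, not > 50%, so Alice still does not control Solent.
No new person acquires control, so the clause is not triggered.

No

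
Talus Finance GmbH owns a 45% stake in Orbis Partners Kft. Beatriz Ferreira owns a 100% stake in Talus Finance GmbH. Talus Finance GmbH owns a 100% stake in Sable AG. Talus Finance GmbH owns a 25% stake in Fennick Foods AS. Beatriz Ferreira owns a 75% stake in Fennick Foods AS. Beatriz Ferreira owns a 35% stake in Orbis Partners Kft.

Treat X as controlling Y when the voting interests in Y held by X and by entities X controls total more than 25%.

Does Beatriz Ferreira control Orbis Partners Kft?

Beatriz holds 100% of Talus, so Beatriz controls Talus.
Beatriz and Talus together hold 35% + 45% = 80% of Orbis, so Beatriz controls Orbis.

Yes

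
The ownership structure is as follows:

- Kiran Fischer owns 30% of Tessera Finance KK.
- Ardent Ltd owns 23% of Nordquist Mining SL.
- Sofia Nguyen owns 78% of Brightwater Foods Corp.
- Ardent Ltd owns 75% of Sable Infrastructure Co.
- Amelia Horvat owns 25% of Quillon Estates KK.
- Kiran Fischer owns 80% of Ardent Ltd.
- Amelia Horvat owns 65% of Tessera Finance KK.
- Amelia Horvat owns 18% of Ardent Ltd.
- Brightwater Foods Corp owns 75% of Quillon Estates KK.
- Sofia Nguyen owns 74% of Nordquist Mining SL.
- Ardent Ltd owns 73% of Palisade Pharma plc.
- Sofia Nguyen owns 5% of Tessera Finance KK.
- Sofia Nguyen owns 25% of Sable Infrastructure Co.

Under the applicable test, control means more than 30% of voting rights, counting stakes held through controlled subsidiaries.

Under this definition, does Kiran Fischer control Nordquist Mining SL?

No

Kiran holds 80% of Ardent, so Kiran controls Ardent.
Ardent holds 73% of Palisade, so Kiran controls Palisade.
Ardent holds 75% of Sable, so Kiran controls Sable.
In Nordquist, Kiran's side holds only 23%, not > 30%.
So Kiran does not control Nordquist.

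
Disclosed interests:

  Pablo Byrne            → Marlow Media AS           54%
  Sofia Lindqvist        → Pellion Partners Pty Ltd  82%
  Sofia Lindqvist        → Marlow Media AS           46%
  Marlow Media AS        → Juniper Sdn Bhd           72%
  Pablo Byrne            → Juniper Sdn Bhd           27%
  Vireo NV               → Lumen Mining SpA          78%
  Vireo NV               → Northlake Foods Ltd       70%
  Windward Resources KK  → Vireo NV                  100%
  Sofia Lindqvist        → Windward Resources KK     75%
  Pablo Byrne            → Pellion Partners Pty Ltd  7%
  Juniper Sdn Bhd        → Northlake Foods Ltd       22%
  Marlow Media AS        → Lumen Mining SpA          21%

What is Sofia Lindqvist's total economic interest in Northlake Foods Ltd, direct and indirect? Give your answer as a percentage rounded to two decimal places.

Sofia reaches Northlake along 2 paths.
Via Windward → Vireo: 75% × 100% × 70% = 52.5%.
Via Marlow → Juniper: 46% × 72% × 22% = 7.2864%.
Total: 52.5% + 7.2864% = 59.7864%.
Rounded: 59.79%.

59.79%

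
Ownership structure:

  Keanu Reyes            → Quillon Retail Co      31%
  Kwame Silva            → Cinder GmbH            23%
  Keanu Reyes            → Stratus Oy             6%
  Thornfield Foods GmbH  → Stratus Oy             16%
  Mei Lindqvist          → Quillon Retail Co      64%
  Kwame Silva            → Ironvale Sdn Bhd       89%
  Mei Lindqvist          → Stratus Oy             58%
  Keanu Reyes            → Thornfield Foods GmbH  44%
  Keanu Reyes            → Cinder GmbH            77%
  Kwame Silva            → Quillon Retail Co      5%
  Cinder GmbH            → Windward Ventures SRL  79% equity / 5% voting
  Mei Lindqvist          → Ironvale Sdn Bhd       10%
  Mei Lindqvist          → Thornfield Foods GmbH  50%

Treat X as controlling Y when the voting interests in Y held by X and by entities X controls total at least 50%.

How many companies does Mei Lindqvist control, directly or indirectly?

3

Mei holds 50% of Thornfield, so Mei controls Thornfield.
Mei holds 64% of Quillon, so Mei controls Quillon.
Mei and Thornfield together hold 58% + 16% = 74% of Stratus, so Mei controls Stratus.
No other company's threshold is met.
Mei controls 3 companies.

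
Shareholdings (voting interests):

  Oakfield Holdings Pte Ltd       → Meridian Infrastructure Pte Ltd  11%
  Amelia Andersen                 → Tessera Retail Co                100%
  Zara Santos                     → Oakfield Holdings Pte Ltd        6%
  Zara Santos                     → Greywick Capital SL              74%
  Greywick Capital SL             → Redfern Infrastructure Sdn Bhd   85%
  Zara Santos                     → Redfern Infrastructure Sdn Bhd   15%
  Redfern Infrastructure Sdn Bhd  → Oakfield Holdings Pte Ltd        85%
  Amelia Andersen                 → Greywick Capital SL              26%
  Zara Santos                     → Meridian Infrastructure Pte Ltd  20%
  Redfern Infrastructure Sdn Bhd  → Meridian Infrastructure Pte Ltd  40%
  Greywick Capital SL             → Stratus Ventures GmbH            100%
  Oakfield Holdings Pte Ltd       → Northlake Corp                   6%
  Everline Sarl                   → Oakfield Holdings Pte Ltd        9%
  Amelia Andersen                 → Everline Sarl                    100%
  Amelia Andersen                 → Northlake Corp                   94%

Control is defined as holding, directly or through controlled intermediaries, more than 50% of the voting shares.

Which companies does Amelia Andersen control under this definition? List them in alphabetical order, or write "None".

Everline Sarl, Northlake Corp, Tessera Retail Co

Amelia holds 100% of Everline, so Amelia controls Everline.
Amelia holds 100% of Tessera, so Amelia controls Tessera.
Amelia holds 94% of Northlake, so Amelia controls Northlake.
No other company's threshold is met.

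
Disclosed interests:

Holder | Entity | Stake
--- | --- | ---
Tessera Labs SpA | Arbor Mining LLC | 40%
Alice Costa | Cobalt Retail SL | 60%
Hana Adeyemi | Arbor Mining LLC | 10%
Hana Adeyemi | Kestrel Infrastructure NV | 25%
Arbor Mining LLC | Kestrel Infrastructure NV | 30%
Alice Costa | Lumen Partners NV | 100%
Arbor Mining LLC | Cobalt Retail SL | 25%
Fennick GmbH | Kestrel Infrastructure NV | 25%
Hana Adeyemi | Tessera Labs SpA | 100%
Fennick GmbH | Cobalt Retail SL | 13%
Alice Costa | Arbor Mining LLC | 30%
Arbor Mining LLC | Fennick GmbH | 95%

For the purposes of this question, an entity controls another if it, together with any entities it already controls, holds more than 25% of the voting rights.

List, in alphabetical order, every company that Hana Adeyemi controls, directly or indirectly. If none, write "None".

Arbor Mining LLC, Cobalt Retail SL, Fennick GmbH, Kestrel Infrastructure NV, Tessera Labs SpA

Hana holds 100% of Tessera, so Hana controls Tessera.
Tessera and Hana together hold 40% + 10% = 50% of Arbor, so Hana controls Arbor.
Arbor holds 95% of Fennick, so Hana controls Fennick.
Hana and Arbor and Fennick together hold 25% + 30% + 25% = 80% of Kestrel, so Hana controls Kestrel.
Fennick and Arbor together hold 13% + 25% = 38% of Cobalt, so Hana controls Cobalt.
No other company's threshold is met.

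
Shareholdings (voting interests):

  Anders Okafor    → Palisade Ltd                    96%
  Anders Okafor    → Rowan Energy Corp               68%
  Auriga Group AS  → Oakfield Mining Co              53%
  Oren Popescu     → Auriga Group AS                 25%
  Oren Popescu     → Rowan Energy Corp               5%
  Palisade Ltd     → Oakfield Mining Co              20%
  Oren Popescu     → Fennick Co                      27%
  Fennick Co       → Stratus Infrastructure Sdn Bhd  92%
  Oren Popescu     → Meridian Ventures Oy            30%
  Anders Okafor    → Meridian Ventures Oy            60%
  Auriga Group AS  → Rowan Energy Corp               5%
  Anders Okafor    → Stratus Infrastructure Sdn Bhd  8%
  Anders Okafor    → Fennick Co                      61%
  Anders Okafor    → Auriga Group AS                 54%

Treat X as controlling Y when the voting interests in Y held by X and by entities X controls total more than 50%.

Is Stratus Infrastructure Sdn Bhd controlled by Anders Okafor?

Yes

Anders holds 61% of Fennick, so Anders controls Fennick.
Anders and Fennick together hold 8% + 92% = 100% of Stratus, so Anders controls Stratus.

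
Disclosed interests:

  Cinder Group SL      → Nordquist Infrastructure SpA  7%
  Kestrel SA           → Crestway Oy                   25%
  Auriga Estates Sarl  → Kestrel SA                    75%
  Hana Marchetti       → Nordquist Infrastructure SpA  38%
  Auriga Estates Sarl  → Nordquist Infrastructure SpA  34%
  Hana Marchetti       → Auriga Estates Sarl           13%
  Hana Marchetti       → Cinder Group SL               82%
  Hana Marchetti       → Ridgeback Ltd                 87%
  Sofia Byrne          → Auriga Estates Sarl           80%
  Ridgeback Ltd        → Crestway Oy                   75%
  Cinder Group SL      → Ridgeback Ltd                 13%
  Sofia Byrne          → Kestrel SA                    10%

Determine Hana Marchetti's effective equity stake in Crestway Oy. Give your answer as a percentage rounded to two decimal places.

Hana reaches Crestway along 3 paths.
Via Auriga → Kestrel: 13% × 75% × 25% = 2.4375%.
Via Cinder → Ridgeback: 82% × 13% × 75% = 7.995%.
Via Ridgeback: 87% × 75% = 65.25%.
Total: 2.4375% + 7.995% + 65.25% = 75.6825%.
Rounded: 75.68%.

75.68%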